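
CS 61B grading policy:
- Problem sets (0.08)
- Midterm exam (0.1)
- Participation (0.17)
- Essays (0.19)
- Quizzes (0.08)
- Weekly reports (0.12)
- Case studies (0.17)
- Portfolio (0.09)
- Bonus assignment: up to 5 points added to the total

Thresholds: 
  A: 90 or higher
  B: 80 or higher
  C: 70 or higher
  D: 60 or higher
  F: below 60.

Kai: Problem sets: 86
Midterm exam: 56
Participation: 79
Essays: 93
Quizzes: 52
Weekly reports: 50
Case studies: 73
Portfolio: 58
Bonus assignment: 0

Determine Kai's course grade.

C

Weighted total:
  Problem sets 86 × 0.08 = 6.88
  Midterm exam 56 × 0.1 = 5.6
  Participation 79 × 0.17 = 13.43
  Essays 93 × 0.19 = 17.67
  Quizzes 52 × 0.08 = 4.16
  Weekly reports 50 × 0.12 = 6
  Case studies 73 × 0.17 = 12.41
  Portfolio 58 × 0.09 = 5.22
Sum = 71.37
Bonus assignment: 71.37 + 0 = 71.37
71.37 is ≥ 70 and < 80 → C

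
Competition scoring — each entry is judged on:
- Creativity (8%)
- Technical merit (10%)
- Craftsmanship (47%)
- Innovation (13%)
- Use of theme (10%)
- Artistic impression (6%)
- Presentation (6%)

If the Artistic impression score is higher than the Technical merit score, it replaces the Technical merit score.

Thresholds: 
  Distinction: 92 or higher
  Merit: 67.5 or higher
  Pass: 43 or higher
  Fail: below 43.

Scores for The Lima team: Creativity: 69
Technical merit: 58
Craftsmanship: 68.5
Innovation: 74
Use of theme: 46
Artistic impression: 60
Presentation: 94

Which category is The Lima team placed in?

Pass

Artistic impression (60) > Technical merit (58), so Technical merit counts as 60.
Weighted total:
  Creativity 69 × 0.08 = 5.52
  Technical merit 60 × 0.1 = 6
  Craftsmanship 68.5 × 0.47 = 32.195
  Innovation 74 × 0.13 = 9.62
  Use of theme 46 × 0.1 = 4.6
  Artistic impression 60 × 0.06 = 3.6
  Presentation 94 × 0.06 = 5.64
Sum = 67.175
67.175 is ≥ 43 and < 67.5 → Pass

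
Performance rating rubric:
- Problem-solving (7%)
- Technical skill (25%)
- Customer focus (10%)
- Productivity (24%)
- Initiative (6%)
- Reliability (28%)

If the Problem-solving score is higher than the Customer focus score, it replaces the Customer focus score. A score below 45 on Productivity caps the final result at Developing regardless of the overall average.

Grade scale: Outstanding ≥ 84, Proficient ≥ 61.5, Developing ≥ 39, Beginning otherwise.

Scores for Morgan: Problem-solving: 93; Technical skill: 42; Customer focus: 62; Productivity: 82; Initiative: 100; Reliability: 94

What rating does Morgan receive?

Proficient

Problem-solving (93) > Customer focus (62), so Customer focus counts as 93.
Productivity score 82 ≥ 45: minimum met.
Weighted total:
  Problem-solving 93 × 0.07 = 6.51
  Technical skill 42 × 0.25 = 10.5
  Customer focus 93 × 0.1 = 9.3
  Productivity 82 × 0.24 = 19.68
  Initiative 100 × 0.06 = 6
  Reliability 94 × 0.28 = 26.32
Sum = 78.31
78.31 is ≥ 61.5 and < 84 → Proficient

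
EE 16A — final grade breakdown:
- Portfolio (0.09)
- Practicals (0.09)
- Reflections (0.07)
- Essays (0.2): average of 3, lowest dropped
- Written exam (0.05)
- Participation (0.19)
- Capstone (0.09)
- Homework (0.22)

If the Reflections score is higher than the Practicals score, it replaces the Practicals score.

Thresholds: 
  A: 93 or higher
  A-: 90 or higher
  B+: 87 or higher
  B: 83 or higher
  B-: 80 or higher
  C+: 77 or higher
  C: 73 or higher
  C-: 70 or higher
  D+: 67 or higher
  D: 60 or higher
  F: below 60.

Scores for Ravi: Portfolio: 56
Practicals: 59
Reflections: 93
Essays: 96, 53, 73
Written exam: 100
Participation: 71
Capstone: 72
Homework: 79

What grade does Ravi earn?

C+

Essays: drop 53 → average of remaining 2 = 169/2 = 84.5
Reflections (93) > Practicals (59), so Practicals counts as 93.
Weighted total:
  Portfolio 56 × 0.09 = 5.04
  Practicals 93 × 0.09 = 8.37
  Reflections 93 × 0.07 = 6.51
  Essays 84.5 × 0.2 = 16.9
  Written exam 100 × 0.05 = 5
  Participation 71 × 0.19 = 13.49
  Capstone 72 × 0.09 = 6.48
  Homework 79 × 0.22 = 17.38
Sum = 79.17
79.17 is ≥ 77 and < 80 → C+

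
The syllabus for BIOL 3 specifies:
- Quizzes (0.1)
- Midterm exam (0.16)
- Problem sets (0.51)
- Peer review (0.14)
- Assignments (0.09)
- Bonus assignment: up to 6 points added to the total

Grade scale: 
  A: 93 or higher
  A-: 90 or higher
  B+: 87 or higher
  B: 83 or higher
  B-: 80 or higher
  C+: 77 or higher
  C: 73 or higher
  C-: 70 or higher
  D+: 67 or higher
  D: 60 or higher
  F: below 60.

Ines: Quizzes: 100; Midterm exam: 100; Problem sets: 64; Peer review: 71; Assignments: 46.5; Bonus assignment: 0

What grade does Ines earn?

Weighted total:
  Quizzes 100 × 0.1 = 10
  Midterm exam 100 × 0.16 = 16
  Problem sets 64 × 0.51 = 32.64
  Peer review 71 × 0.14 = 9.94
  Assignments 46.5 × 0.09 = 4.185
Sum = 72.765
Bonus assignment: 72.765 + 0 = 72.765
72.765 is ≥ 70 and < 73 → C-

C-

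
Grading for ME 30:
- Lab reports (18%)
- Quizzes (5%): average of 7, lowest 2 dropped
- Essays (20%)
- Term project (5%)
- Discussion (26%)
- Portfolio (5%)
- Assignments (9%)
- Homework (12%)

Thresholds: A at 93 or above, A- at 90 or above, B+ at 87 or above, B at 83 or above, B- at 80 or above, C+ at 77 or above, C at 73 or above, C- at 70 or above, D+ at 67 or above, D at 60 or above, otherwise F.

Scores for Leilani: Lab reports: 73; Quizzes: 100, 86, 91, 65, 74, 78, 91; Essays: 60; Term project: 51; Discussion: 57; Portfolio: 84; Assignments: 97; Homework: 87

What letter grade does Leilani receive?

C-

Quizzes: drop 65, 74 → average of remaining 5 = 446/5 = 89.2
Weighted total:
  Lab reports 73 × 0.18 = 13.14
  Quizzes 89.2 × 0.05 = 4.46
  Essays 60 × 0.2 = 12
  Term project 51 × 0.05 = 2.55
  Discussion 57 × 0.26 = 14.82
  Portfolio 84 × 0.05 = 4.2
  Assignments 97 × 0.09 = 8.73
  Homework 87 × 0.12 = 10.44
Sum = 70.34
70.34 is ≥ 70 and < 73 → C-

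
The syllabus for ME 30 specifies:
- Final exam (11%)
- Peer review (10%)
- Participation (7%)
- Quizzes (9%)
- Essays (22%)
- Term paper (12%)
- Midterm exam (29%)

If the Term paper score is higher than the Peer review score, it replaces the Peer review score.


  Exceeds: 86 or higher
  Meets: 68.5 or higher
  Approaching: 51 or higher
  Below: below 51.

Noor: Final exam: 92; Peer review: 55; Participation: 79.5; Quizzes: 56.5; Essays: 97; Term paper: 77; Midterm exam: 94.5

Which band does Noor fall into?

Term paper (77) > Peer review (55), so Peer review counts as 77.
Weighted total:
  Final exam 92 × 0.11 = 10.12
  Peer review 77 × 0.1 = 7.7
  Participation 79.5 × 0.07 = 5.565
  Quizzes 56.5 × 0.09 = 5.085
  Essays 97 × 0.22 = 21.34
  Term paper 77 × 0.12 = 9.24
  Midterm exam 94.5 × 0.29 = 27.405
Sum = 86.455
86.455 ≥ 86 → Exceeds

Exceeds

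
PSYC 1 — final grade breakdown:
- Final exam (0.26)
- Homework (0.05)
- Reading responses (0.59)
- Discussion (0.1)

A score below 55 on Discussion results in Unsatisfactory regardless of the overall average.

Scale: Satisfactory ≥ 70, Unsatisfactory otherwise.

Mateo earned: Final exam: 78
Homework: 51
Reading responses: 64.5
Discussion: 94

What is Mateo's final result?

Satisfactory

Discussion score 94 ≥ 55: minimum met.
Weighted total:
  Final exam 78 × 0.26 = 20.28
  Homework 51 × 0.05 = 2.55
  Reading responses 64.5 × 0.59 = 38.055
  Discussion 94 × 0.1 = 9.4
Sum = 70.285
70.285 ≥ 70 → Satisfactory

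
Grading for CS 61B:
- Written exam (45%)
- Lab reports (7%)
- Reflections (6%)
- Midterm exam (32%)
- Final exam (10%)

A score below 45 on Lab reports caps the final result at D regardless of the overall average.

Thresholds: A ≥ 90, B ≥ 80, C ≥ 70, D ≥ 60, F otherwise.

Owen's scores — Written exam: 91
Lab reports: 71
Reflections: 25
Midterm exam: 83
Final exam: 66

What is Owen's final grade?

Lab reports score 71 ≥ 45: minimum met.
Weighted total:
  Written exam 91 × 0.45 = 40.95
  Lab reports 71 × 0.07 = 4.97
  Reflections 25 × 0.06 = 1.5
  Midterm exam 83 × 0.32 = 26.56
  Final exam 66 × 0.1 = 6.6
Sum = 80.58
80.58 is ≥ 80 and < 90 → B

B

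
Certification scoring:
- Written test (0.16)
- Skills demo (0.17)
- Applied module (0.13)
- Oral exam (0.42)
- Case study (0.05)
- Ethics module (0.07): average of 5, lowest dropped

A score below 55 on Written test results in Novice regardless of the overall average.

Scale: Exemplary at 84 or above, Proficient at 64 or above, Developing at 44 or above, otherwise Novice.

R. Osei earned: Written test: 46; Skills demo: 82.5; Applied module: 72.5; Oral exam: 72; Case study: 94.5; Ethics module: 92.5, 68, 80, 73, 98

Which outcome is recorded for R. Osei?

Ethics module: drop 68 → average of remaining 4 = 343.5/4 = 85.875
Written test score 46 < 55: minimum not met.
Weighted total:
  Written test 46 × 0.16 = 7.36
  Skills demo 82.5 × 0.17 = 14.025
  Applied module 72.5 × 0.13 = 9.425
  Oral exam 72 × 0.42 = 30.24
  Case study 94.5 × 0.05 = 4.725
  Ethics module 85.875 × 0.07 = 6.01125
Sum = 71.78625
Because the Written test minimum was not met, the result is Novice.

Novice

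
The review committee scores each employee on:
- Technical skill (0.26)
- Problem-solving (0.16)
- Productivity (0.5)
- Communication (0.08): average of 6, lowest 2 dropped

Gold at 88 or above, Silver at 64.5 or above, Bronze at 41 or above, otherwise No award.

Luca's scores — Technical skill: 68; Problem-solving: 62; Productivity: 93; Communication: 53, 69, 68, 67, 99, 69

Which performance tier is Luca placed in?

Silver

Communication: drop 53, 67 → average of remaining 4 = 305/4 = 76.25
Weighted total:
  Technical skill 68 × 0.26 = 17.68
  Problem-solving 62 × 0.16 = 9.92
  Productivity 93 × 0.5 = 46.5
  Communication 76.25 × 0.08 = 6.1
Sum = 80.2
80.2 is ≥ 64.5 and < 88 → Silver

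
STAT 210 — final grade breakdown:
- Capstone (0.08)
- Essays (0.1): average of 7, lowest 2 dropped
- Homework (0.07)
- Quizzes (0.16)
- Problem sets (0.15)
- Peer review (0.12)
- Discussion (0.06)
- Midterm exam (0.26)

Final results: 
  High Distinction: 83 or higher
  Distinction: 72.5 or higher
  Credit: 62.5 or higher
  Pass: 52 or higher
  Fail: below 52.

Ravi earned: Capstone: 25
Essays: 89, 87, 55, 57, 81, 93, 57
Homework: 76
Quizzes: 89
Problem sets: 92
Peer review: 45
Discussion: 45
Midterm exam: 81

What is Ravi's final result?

Essays: drop 55, 57 → average of remaining 5 = 407/5 = 81.4
Weighted total:
  Capstone 25 × 0.08 = 2
  Essays 81.4 × 0.1 = 8.14
  Homework 76 × 0.07 = 5.32
  Quizzes 89 × 0.16 = 14.24
  Problem sets 92 × 0.15 = 13.8
  Peer review 45 × 0.12 = 5.4
  Discussion 45 × 0.06 = 2.7
  Midterm exam 81 × 0.26 = 21.06
Sum = 72.66
72.66 is ≥ 72.5 and < 83 → Distinction

Distinction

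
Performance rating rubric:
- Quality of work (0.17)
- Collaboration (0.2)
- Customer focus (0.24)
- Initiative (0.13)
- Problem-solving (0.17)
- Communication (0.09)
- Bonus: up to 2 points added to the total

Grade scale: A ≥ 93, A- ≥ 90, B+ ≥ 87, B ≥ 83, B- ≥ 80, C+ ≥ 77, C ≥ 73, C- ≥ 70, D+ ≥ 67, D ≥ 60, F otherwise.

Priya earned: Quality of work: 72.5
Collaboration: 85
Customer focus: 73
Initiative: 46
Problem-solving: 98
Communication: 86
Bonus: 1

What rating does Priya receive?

C+

Weighted total:
  Quality of work 72.5 × 0.17 = 12.325
  Collaboration 85 × 0.2 = 17
  Customer focus 73 × 0.24 = 17.52
  Initiative 46 × 0.13 = 5.98
  Problem-solving 98 × 0.17 = 16.66
  Communication 86 × 0.09 = 7.74
Sum = 77.225
Bonus: 77.225 + 1 = 78.225
78.225 is ≥ 77 and < 80 → C+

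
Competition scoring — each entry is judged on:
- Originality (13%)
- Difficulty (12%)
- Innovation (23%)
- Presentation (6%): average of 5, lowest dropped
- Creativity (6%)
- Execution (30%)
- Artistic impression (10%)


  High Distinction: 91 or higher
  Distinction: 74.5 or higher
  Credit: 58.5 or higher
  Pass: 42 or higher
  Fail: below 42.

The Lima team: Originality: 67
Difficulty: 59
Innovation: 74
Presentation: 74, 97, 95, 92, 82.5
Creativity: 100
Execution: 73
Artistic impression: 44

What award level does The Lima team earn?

Credit

Presentation: drop 74 → average of remaining 4 = 366.5/4 = 91.625
Weighted total:
  Originality 67 × 0.13 = 8.71
  Difficulty 59 × 0.12 = 7.08
  Innovation 74 × 0.23 = 17.02
  Presentation 91.625 × 0.06 = 5.4975
  Creativity 100 × 0.06 = 6
  Execution 73 × 0.3 = 21.9
  Artistic impression 44 × 0.1 = 4.4
Sum = 70.6075
70.6075 is ≥ 58.5 and < 74.5 → Credit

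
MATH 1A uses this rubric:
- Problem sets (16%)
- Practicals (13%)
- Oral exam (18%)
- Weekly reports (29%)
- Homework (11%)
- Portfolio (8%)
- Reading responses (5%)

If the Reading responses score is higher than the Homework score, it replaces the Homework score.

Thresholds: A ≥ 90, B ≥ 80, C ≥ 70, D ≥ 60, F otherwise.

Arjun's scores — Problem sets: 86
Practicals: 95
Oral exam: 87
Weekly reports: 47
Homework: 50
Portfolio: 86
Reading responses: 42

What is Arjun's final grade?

Reading responses (42) ≤ Homework (50), so Homework stays at 50.
Weighted total:
  Problem sets 86 × 0.16 = 13.76
  Practicals 95 × 0.13 = 12.35
  Oral exam 87 × 0.18 = 15.66
  Weekly reports 47 × 0.29 = 13.63
  Homework 50 × 0.11 = 5.5
  Portfolio 86 × 0.08 = 6.88
  Reading responses 42 × 0.05 = 2.1
Sum = 69.88
69.88 is ≥ 60 and < 70 → D

D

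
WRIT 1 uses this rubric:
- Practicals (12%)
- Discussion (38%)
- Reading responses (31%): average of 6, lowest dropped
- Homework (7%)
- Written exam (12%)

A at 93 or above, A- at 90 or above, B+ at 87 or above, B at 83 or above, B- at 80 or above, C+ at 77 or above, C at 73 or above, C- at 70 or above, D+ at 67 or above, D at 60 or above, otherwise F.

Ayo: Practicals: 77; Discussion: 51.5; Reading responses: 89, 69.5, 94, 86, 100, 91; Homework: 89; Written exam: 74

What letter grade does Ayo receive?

C-

Reading responses: drop 69.5 → average of remaining 5 = 460/5 = 92
Weighted total:
  Practicals 77 × 0.12 = 9.24
  Discussion 51.5 × 0.38 = 19.57
  Reading responses 92 × 0.31 = 28.52
  Homework 89 × 0.07 = 6.23
  Written exam 74 × 0.12 = 8.88
Sum = 72.44
72.44 is ≥ 70 and < 73 → C-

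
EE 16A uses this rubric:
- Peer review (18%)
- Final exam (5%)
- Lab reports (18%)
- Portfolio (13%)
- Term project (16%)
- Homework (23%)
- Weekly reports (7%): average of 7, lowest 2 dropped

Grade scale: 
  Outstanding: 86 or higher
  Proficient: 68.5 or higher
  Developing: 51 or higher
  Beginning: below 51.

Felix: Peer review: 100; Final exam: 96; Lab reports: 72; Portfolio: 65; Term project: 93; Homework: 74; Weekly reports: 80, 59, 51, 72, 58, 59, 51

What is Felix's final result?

Weekly reports: drop 51, 51 → average of remaining 5 = 328/5 = 65.6
Weighted total:
  Peer review 100 × 0.18 = 18
  Final exam 96 × 0.05 = 4.8
  Lab reports 72 × 0.18 = 12.96
  Portfolio 65 × 0.13 = 8.45
  Term project 93 × 0.16 = 14.88
  Homework 74 × 0.23 = 17.02
  Weekly reports 65.6 × 0.07 = 4.592
Sum = 80.702
80.702 is ≥ 68.5 and < 86 → Proficient

Proficient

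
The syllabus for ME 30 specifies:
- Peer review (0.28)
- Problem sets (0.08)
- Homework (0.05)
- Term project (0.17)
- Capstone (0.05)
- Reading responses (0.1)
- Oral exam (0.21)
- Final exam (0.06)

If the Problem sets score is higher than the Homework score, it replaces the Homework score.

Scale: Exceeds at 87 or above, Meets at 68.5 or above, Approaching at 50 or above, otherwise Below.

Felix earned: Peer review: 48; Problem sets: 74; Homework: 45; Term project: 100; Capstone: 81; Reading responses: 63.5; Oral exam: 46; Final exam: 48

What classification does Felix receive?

Approaching

Problem sets (74) > Homework (45), so Homework counts as 74.
Weighted total:
  Peer review 48 × 0.28 = 13.44
  Problem sets 74 × 0.08 = 5.92
  Homework 74 × 0.05 = 3.7
  Term project 100 × 0.17 = 17
  Capstone 81 × 0.05 = 4.05
  Reading responses 63.5 × 0.1 = 6.35
  Oral exam 46 × 0.21 = 9.66
  Final exam 48 × 0.06 = 2.88
Sum = 63
63 is ≥ 50 and < 68.5 → Approaching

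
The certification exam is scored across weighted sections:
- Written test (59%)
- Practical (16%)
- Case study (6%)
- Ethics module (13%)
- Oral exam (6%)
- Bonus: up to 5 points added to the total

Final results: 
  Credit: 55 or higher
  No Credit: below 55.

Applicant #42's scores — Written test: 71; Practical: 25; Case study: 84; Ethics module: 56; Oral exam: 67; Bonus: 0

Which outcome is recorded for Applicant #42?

Credit

Weighted total:
  Written test 71 × 0.59 = 41.89
  Practical 25 × 0.16 = 4
  Case study 84 × 0.06 = 5.04
  Ethics module 56 × 0.13 = 7.28
  Oral exam 67 × 0.06 = 4.02
Sum = 62.23
Bonus: 62.23 + 0 = 62.23
62.23 ≥ 55 → Credit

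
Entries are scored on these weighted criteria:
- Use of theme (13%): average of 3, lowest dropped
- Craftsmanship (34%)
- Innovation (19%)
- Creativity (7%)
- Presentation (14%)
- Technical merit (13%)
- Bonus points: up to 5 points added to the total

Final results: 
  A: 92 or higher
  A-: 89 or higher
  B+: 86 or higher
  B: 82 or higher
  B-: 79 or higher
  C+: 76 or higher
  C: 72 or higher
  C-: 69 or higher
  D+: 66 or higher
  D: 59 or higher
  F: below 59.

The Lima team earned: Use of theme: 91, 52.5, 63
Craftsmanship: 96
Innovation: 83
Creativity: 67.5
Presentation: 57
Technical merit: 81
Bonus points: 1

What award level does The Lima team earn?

B

Use of theme: drop 52.5 → average of remaining 2 = 154/2 = 77
Weighted total:
  Use of theme 77 × 0.13 = 10.01
  Craftsmanship 96 × 0.34 = 32.64
  Innovation 83 × 0.19 = 15.77
  Creativity 67.5 × 0.07 = 4.725
  Presentation 57 × 0.14 = 7.98
  Technical merit 81 × 0.13 = 10.53
Sum = 81.655
Bonus points: 81.655 + 1 = 82.655
82.655 is ≥ 82 and < 86 → B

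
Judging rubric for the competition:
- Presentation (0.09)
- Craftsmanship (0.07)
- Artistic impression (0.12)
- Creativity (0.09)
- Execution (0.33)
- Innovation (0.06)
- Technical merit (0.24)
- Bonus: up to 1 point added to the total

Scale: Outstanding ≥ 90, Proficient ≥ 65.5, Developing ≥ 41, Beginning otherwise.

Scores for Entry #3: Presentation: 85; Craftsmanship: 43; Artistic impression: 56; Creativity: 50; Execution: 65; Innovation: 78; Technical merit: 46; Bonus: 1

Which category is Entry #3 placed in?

Weighted total:
  Presentation 85 × 0.09 = 7.65
  Craftsmanship 43 × 0.07 = 3.01
  Artistic impression 56 × 0.12 = 6.72
  Creativity 50 × 0.09 = 4.5
  Execution 65 × 0.33 = 21.45
  Innovation 78 × 0.06 = 4.68
  Technical merit 46 × 0.24 = 11.04
Sum = 59.05
Bonus: 59.05 + 1 = 60.05
60.05 is ≥ 41 and < 65.5 → Developing

Developing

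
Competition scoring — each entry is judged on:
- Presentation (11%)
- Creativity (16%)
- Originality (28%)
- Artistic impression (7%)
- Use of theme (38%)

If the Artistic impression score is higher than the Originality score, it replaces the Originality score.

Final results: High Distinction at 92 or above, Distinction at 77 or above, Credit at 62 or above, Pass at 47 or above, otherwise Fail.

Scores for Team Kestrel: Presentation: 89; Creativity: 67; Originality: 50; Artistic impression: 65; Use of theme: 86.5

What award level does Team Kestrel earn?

Credit

Artistic impression (65) > Originality (50), so Originality counts as 65.
Weighted total:
  Presentation 89 × 0.11 = 9.79
  Creativity 67 × 0.16 = 10.72
  Originality 65 × 0.28 = 18.2
  Artistic impression 65 × 0.07 = 4.55
  Use of theme 86.5 × 0.38 = 32.87
Sum = 76.13
76.13 is ≥ 62 and < 77 → Credit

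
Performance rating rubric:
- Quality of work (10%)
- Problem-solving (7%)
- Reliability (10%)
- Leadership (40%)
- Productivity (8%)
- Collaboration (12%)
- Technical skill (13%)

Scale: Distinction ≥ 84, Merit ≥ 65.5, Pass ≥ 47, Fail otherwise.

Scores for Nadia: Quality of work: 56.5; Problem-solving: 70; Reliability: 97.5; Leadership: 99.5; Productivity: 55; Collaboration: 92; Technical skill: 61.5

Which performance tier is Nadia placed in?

Merit

Weighted total:
  Quality of work 56.5 × 0.1 = 5.65
  Problem-solving 70 × 0.07 = 4.9
  Reliability 97.5 × 0.1 = 9.75
  Leadership 99.5 × 0.4 = 39.8
  Productivity 55 × 0.08 = 4.4
  Collaboration 92 × 0.12 = 11.04
  Technical skill 61.5 × 0.13 = 7.995
Sum = 83.535
83.535 is ≥ 65.5 and < 84 → Merit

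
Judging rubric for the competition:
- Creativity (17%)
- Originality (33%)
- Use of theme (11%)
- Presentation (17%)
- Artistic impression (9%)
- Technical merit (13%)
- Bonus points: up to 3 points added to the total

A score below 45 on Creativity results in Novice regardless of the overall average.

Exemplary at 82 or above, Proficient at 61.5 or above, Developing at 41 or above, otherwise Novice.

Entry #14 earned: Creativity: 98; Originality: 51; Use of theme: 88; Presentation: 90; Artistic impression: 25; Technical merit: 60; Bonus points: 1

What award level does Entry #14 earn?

Proficient

Creativity score 98 ≥ 45: minimum met.
Weighted total:
  Creativity 98 × 0.17 = 16.66
  Originality 51 × 0.33 = 16.83
  Use of theme 88 × 0.11 = 9.68
  Presentation 90 × 0.17 = 15.3
  Artistic impression 25 × 0.09 = 2.25
  Technical merit 60 × 0.13 = 7.8
Sum = 68.52
Bonus points: 68.52 + 1 = 69.52
69.52 is ≥ 61.5 and < 82 → Proficient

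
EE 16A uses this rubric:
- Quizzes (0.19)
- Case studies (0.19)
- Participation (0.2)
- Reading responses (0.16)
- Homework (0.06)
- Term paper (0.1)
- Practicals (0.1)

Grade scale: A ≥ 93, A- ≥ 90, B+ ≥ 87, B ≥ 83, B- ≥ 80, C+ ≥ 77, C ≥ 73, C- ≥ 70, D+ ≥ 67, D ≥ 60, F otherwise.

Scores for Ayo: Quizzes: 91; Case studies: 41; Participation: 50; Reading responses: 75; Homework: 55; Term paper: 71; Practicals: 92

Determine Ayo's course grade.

Weighted total:
  Quizzes 91 × 0.19 = 17.29
  Case studies 41 × 0.19 = 7.79
  Participation 50 × 0.2 = 10
  Reading responses 75 × 0.16 = 12
  Homework 55 × 0.06 = 3.3
  Term paper 71 × 0.1 = 7.1
  Practicals 92 × 0.1 = 9.2
Sum = 66.68
66.68 is ≥ 60 and < 67 → D

D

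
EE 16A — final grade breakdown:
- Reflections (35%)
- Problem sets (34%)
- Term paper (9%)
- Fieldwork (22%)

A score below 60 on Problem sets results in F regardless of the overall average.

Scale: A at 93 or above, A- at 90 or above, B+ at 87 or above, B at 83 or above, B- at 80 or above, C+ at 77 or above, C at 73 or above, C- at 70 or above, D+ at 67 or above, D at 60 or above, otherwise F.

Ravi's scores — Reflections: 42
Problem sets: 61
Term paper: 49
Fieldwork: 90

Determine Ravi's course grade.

Problem sets score 61 ≥ 60: minimum met.
Weighted total:
  Reflections 42 × 0.35 = 14.7
  Problem sets 61 × 0.34 = 20.74
  Term paper 49 × 0.09 = 4.41
  Fieldwork 90 × 0.22 = 19.8
Sum = 59.65
59.65 < 60 → F

F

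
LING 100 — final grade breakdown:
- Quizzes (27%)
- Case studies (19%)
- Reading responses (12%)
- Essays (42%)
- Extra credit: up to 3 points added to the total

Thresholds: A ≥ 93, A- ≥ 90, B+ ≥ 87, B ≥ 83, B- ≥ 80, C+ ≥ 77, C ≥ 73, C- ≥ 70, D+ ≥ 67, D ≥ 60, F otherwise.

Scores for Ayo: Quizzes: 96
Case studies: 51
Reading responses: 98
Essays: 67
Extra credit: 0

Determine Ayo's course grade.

Weighted total:
  Quizzes 96 × 0.27 = 25.92
  Case studies 51 × 0.19 = 9.69
  Reading responses 98 × 0.12 = 11.76
  Essays 67 × 0.42 = 28.14
Sum = 75.51
Extra credit: 75.51 + 0 = 75.51
75.51 is ≥ 73 and < 77 → C

C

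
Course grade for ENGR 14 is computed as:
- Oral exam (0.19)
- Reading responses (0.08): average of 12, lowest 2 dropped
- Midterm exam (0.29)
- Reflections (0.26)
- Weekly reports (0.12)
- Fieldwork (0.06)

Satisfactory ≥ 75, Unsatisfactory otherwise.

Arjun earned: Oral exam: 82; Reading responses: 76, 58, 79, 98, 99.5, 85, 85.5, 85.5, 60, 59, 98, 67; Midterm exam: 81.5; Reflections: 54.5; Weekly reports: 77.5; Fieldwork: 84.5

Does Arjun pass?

Unsatisfactory

Reading responses: drop 58, 59 → average of remaining 10 = 833.5/10 = 83.35
Weighted total:
  Oral exam 82 × 0.19 = 15.58
  Reading responses 83.35 × 0.08 = 6.668
  Midterm exam 81.5 × 0.29 = 23.635
  Reflections 54.5 × 0.26 = 14.17
  Weekly reports 77.5 × 0.12 = 9.3
  Fieldwork 84.5 × 0.06 = 5.07
Sum = 74.423
74.423 < 75 → Unsatisfactory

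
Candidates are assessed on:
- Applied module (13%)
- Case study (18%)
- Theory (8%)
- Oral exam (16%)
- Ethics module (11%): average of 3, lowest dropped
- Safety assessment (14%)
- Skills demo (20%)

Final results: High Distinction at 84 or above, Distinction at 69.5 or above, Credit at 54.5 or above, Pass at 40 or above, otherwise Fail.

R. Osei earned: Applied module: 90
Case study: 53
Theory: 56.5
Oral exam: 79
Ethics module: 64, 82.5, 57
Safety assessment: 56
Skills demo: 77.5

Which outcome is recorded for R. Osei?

Distinction

Ethics module: drop 57 → average of remaining 2 = 146.5/2 = 73.25
Weighted total:
  Applied module 90 × 0.13 = 11.7
  Case study 53 × 0.18 = 9.54
  Theory 56.5 × 0.08 = 4.52
  Oral exam 79 × 0.16 = 12.64
  Ethics module 73.25 × 0.11 = 8.0575
  Safety assessment 56 × 0.14 = 7.84
  Skills demo 77.5 × 0.2 = 15.5
Sum = 69.7975
69.7975 is ≥ 69.5 and < 84 → Distinction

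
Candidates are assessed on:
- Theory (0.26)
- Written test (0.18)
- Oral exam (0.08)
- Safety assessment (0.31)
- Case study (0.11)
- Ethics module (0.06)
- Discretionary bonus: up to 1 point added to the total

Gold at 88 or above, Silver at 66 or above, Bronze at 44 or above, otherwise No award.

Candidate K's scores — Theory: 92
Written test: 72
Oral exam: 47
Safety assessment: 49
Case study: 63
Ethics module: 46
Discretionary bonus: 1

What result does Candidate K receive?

Weighted total:
  Theory 92 × 0.26 = 23.92
  Written test 72 × 0.18 = 12.96
  Oral exam 47 × 0.08 = 3.76
  Safety assessment 49 × 0.31 = 15.19
  Case study 63 × 0.11 = 6.93
  Ethics module 46 × 0.06 = 2.76
Sum = 65.52
Discretionary bonus: 65.52 + 1 = 66.52
66.52 is ≥ 66 and < 88 → Silver

Silver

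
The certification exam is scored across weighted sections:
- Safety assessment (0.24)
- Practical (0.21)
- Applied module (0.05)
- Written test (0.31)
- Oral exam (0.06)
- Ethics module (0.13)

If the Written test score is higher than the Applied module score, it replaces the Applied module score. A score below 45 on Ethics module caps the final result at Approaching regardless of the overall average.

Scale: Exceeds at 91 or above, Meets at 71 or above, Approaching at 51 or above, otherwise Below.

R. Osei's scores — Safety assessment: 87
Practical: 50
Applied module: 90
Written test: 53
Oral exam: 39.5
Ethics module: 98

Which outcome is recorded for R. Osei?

Written test (53) ≤ Applied module (90), so Applied module stays at 90.
Ethics module score 98 ≥ 45: minimum met.
Weighted total:
  Safety assessment 87 × 0.24 = 20.88
  Practical 50 × 0.21 = 10.5
  Applied module 90 × 0.05 = 4.5
  Written test 53 × 0.31 = 16.43
  Oral exam 39.5 × 0.06 = 2.37
  Ethics module 98 × 0.13 = 12.74
Sum = 67.42
67.42 is ≥ 51 and < 71 → Approaching

Approaching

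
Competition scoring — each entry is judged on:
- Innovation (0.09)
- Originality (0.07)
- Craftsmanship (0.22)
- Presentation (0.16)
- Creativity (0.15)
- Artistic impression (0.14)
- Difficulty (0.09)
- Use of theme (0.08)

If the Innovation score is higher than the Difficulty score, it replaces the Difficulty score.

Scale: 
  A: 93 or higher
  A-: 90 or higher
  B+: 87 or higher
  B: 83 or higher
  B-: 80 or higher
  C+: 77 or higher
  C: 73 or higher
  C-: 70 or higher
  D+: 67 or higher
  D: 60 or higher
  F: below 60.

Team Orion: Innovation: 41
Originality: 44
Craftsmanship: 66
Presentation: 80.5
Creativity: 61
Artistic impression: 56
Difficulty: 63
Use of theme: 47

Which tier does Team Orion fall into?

Innovation (41) ≤ Difficulty (63), so Difficulty stays at 63.
Weighted total:
  Innovation 41 × 0.09 = 3.69
  Originality 44 × 0.07 = 3.08
  Craftsmanship 66 × 0.22 = 14.52
  Presentation 80.5 × 0.16 = 12.88
  Creativity 61 × 0.15 = 9.15
  Artistic impression 56 × 0.14 = 7.84
  Difficulty 63 × 0.09 = 5.67
  Use of theme 47 × 0.08 = 3.76
Sum = 60.59
60.59 is ≥ 60 and < 67 → D

D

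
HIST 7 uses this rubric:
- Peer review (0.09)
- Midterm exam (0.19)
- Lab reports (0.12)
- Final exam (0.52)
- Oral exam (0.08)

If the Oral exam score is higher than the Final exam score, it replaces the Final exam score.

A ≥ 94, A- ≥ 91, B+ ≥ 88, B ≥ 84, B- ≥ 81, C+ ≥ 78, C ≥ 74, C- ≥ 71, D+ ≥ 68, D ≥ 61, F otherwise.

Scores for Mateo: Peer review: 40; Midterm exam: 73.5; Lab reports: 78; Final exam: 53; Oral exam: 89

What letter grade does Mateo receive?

C+

Oral exam (89) > Final exam (53), so Final exam counts as 89.
Weighted total:
  Peer review 40 × 0.09 = 3.6
  Midterm exam 73.5 × 0.19 = 13.965
  Lab reports 78 × 0.12 = 9.36
  Final exam 89 × 0.52 = 46.28
  Oral exam 89 × 0.08 = 7.12
Sum = 80.325
80.325 is ≥ 78 and < 81 → C+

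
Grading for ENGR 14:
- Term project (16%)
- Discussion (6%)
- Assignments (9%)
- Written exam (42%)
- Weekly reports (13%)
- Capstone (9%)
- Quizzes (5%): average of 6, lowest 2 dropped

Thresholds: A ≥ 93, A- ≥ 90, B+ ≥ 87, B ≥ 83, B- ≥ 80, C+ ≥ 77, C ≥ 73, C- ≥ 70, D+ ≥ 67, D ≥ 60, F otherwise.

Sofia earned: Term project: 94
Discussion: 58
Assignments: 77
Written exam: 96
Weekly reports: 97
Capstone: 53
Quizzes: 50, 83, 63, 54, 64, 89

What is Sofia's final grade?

B

Quizzes: drop 50, 54 → average of remaining 4 = 299/4 = 74.75
Weighted total:
  Term project 94 × 0.16 = 15.04
  Discussion 58 × 0.06 = 3.48
  Assignments 77 × 0.09 = 6.93
  Written exam 96 × 0.42 = 40.32
  Weekly reports 97 × 0.13 = 12.61
  Capstone 53 × 0.09 = 4.77
  Quizzes 74.75 × 0.05 = 3.7375
Sum = 86.8875
86.8875 is ≥ 83 and < 87 → B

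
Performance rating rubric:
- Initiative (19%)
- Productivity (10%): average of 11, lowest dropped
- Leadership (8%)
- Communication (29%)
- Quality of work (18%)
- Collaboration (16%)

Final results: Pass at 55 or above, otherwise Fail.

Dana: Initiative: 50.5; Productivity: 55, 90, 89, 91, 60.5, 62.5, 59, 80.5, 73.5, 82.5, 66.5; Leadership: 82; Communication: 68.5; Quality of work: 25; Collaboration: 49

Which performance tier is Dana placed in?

Pass

Productivity: drop 55 → average of remaining 10 = 755/10 = 75.5
Weighted total:
  Initiative 50.5 × 0.19 = 9.595
  Productivity 75.5 × 0.1 = 7.55
  Leadership 82 × 0.08 = 6.56
  Communication 68.5 × 0.29 = 19.865
  Quality of work 25 × 0.18 = 4.5
  Collaboration 49 × 0.16 = 7.84
Sum = 55.91
55.91 ≥ 55 → Pass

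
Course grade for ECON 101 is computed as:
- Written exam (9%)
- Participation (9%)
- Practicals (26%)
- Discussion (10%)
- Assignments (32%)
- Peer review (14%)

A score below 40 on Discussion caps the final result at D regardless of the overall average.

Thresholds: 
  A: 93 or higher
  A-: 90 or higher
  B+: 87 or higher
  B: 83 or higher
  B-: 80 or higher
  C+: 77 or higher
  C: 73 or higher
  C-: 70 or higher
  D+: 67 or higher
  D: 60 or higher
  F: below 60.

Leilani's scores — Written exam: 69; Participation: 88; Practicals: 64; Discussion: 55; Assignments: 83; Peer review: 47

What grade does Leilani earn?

D+

Discussion score 55 ≥ 40: minimum met.
Weighted total:
  Written exam 69 × 0.09 = 6.21
  Participation 88 × 0.09 = 7.92
  Practicals 64 × 0.26 = 16.64
  Discussion 55 × 0.1 = 5.5
  Assignments 83 × 0.32 = 26.56
  Peer review 47 × 0.14 = 6.58
Sum = 69.41
69.41 is ≥ 67 and < 70 → D+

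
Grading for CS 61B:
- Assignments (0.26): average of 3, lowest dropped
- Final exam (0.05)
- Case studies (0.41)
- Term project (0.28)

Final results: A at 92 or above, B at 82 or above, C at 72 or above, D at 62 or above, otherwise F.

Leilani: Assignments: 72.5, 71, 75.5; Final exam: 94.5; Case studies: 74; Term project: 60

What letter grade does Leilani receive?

D

Assignments: drop 71 → average of remaining 2 = 148/2 = 74
Weighted total:
  Assignments 74 × 0.26 = 19.24
  Final exam 94.5 × 0.05 = 4.725
  Case studies 74 × 0.41 = 30.34
  Term project 60 × 0.28 = 16.8
Sum = 71.105
71.105 is ≥ 62 and < 72 → D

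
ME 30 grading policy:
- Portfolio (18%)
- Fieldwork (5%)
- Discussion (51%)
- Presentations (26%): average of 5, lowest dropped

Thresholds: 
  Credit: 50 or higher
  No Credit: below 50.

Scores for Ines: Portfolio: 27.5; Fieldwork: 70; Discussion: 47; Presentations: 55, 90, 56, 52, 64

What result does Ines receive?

Presentations: drop 52 → average of remaining 4 = 265/4 = 66.25
Weighted total:
  Portfolio 27.5 × 0.18 = 4.95
  Fieldwork 70 × 0.05 = 3.5
  Discussion 47 × 0.51 = 23.97
  Presentations 66.25 × 0.26 = 17.225
Sum = 49.645
49.645 < 50 → No Credit

No Credit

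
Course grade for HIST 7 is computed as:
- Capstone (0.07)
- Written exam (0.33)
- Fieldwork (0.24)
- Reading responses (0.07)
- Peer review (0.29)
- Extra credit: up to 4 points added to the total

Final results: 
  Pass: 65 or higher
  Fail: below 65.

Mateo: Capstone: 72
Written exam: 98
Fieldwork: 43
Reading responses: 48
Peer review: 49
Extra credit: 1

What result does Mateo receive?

Pass

Weighted total:
  Capstone 72 × 0.07 = 5.04
  Written exam 98 × 0.33 = 32.34
  Fieldwork 43 × 0.24 = 10.32
  Reading responses 48 × 0.07 = 3.36
  Peer review 49 × 0.29 = 14.21
Sum = 65.27
Extra credit: 65.27 + 1 = 66.27
66.27 ≥ 65 → Pass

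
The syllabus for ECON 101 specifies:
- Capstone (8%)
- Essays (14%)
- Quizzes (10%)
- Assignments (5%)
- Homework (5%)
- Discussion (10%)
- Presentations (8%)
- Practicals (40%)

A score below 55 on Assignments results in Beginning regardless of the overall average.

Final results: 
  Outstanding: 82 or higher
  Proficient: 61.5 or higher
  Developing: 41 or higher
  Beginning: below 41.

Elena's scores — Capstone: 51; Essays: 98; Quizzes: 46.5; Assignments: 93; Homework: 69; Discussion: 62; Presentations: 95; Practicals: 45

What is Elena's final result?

Assignments score 93 ≥ 55: minimum met.
Weighted total:
  Capstone 51 × 0.08 = 4.08
  Essays 98 × 0.14 = 13.72
  Quizzes 46.5 × 0.1 = 4.65
  Assignments 93 × 0.05 = 4.65
  Homework 69 × 0.05 = 3.45
  Discussion 62 × 0.1 = 6.2
  Presentations 95 × 0.08 = 7.6
  Practicals 45 × 0.4 = 18
Sum = 62.35
62.35 is ≥ 61.5 and < 82 → Proficient

Proficient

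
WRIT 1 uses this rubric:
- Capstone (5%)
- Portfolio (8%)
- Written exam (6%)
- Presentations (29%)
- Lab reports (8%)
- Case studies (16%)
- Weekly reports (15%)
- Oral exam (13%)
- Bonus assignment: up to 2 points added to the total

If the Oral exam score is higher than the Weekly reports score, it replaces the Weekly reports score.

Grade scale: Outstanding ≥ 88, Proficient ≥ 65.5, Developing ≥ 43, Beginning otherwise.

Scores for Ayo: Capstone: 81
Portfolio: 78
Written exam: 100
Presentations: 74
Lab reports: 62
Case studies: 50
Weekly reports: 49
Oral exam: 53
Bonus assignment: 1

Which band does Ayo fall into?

Proficient

Oral exam (53) > Weekly reports (49), so Weekly reports counts as 53.
Weighted total:
  Capstone 81 × 0.05 = 4.05
  Portfolio 78 × 0.08 = 6.24
  Written exam 100 × 0.06 = 6
  Presentations 74 × 0.29 = 21.46
  Lab reports 62 × 0.08 = 4.96
  Case studies 50 × 0.16 = 8
  Weekly reports 53 × 0.15 = 7.95
  Oral exam 53 × 0.13 = 6.89
Sum = 65.55
Bonus assignment: 65.55 + 1 = 66.55
66.55 is ≥ 65.5 and < 88 → Proficient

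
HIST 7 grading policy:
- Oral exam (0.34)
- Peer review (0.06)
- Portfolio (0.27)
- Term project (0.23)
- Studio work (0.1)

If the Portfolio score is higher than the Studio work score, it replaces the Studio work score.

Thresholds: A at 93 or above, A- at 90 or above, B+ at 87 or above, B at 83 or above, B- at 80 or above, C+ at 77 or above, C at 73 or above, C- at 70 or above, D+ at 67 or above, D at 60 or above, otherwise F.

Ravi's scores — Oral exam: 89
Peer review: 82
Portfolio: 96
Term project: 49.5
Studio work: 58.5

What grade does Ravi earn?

Portfolio (96) > Studio work (58.5), so Studio work counts as 96.
Weighted total:
  Oral exam 89 × 0.34 = 30.26
  Peer review 82 × 0.06 = 4.92
  Portfolio 96 × 0.27 = 25.92
  Term project 49.5 × 0.23 = 11.385
  Studio work 96 × 0.1 = 9.6
Sum = 82.085
82.085 is ≥ 80 and < 83 → B-

B-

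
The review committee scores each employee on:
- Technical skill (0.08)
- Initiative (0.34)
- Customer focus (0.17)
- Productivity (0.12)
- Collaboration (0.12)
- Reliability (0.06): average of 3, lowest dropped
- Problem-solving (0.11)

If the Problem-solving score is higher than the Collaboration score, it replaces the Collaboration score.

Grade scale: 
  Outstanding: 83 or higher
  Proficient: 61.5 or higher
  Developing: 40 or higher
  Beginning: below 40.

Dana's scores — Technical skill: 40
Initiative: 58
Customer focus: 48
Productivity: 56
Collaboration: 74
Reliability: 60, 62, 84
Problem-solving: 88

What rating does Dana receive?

Reliability: drop 60 → average of remaining 2 = 146/2 = 73
Problem-solving (88) > Collaboration (74), so Collaboration counts as 88.
Weighted total:
  Technical skill 40 × 0.08 = 3.2
  Initiative 58 × 0.34 = 19.72
  Customer focus 48 × 0.17 = 8.16
  Productivity 56 × 0.12 = 6.72
  Collaboration 88 × 0.12 = 10.56
  Reliability 73 × 0.06 = 4.38
  Problem-solving 88 × 0.11 = 9.68
Sum = 62.42
62.42 is ≥ 61.5 and < 83 → Proficient

Proficient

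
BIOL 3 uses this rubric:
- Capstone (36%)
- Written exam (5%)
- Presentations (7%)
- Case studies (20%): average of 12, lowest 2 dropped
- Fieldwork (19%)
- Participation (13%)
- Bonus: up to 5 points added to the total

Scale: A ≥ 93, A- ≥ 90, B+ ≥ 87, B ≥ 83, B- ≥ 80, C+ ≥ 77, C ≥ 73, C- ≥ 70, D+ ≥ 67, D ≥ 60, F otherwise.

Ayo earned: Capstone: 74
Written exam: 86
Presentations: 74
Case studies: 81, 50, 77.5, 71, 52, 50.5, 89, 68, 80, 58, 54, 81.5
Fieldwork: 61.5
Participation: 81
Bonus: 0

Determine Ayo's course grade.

Case studies: drop 50, 50.5 → average of remaining 10 = 712/10 = 71.2
Weighted total:
  Capstone 74 × 0.36 = 26.64
  Written exam 86 × 0.05 = 4.3
  Presentations 74 × 0.07 = 5.18
  Case studies 71.2 × 0.2 = 14.24
  Fieldwork 61.5 × 0.19 = 11.685
  Participation 81 × 0.13 = 10.53
Sum = 72.575
Bonus: 72.575 + 0 = 72.575
72.575 is ≥ 70 and < 73 → C-

C-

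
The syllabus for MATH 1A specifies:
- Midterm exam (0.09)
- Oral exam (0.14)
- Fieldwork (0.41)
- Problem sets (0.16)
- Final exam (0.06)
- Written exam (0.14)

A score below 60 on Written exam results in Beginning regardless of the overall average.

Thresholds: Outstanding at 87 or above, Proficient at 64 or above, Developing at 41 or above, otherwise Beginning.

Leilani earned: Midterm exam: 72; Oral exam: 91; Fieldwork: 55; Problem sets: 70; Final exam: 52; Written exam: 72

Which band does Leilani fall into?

Written exam score 72 ≥ 60: minimum met.
Weighted total:
  Midterm exam 72 × 0.09 = 6.48
  Oral exam 91 × 0.14 = 12.74
  Fieldwork 55 × 0.41 = 22.55
  Problem sets 70 × 0.16 = 11.2
  Final exam 52 × 0.06 = 3.12
  Written exam 72 × 0.14 = 10.08
Sum = 66.17
66.17 is ≥ 64 and < 87 → Proficient

Proficient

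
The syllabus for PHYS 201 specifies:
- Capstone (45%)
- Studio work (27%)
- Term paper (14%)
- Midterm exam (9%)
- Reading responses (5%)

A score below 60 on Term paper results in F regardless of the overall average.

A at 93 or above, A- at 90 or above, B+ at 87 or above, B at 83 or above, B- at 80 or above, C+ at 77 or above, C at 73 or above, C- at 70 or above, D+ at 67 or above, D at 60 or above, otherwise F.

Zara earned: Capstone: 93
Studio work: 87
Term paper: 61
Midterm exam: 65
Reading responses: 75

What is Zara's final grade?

Term paper score 61 ≥ 60: minimum met.
Weighted total:
  Capstone 93 × 0.45 = 41.85
  Studio work 87 × 0.27 = 23.49
  Term paper 61 × 0.14 = 8.54
  Midterm exam 65 × 0.09 = 5.85
  Reading responses 75 × 0.05 = 3.75
Sum = 83.48
83.48 is ≥ 83 and < 87 → B

B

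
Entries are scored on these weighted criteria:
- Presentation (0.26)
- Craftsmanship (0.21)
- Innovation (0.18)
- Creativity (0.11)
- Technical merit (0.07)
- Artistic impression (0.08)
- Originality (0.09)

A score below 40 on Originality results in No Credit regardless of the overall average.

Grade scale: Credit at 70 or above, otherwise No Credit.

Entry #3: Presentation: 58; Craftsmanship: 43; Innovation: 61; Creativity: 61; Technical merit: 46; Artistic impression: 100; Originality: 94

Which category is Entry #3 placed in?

No Credit

Originality score 94 ≥ 40: minimum met.
Weighted total:
  Presentation 58 × 0.26 = 15.08
  Craftsmanship 43 × 0.21 = 9.03
  Innovation 61 × 0.18 = 10.98
  Creativity 61 × 0.11 = 6.71
  Technical merit 46 × 0.07 = 3.22
  Artistic impression 100 × 0.08 = 8
  Originality 94 × 0.09 = 8.46
Sum = 61.48
61.48 < 70 → No Credit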